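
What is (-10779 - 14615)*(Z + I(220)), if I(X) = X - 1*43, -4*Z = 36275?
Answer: 451594199/2 ≈ 2.2580e+8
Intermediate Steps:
Z = -36275/4 (Z = -1/4*36275 = -36275/4 ≈ -9068.8)
I(X) = -43 + X (I(X) = X - 43 = -43 + X)
(-10779 - 14615)*(Z + I(220)) = (-10779 - 14615)*(-36275/4 + (-43 + 220)) = -25394*(-36275/4 + 177) = -25394*(-35567/4) = 451594199/2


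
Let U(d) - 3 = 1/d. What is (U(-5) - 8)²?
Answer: 676/25 ≈ 27.040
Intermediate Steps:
U(d) = 3 + 1/d
(U(-5) - 8)² = ((3 + 1/(-5)) - 8)² = ((3 - ⅕) - 8)² = (14/5 - 8)² = (-26/5)² = 676/25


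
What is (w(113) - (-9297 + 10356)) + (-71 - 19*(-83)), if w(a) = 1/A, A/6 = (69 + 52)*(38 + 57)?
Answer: 30829591/68970 ≈ 447.00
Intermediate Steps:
A = 68970 (A = 6*((69 + 52)*(38 + 57)) = 6*(121*95) = 6*11495 = 68970)
w(a) = 1/68970
(w(113) - (-9297 + 10356)) + (-71 - 19*(-83)) = (1/68970 - (-9297 + 10356)) + (-71 - 19*(-83)) = (1/68970 - 1*1059) + (-71 + 1577) = (1/68970 - 1059) + 1506 = -73039229/68970 + 1506 = 30829591/68970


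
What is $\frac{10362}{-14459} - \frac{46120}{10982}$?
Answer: $- \frac{20543278}{4178651} \approx -4.9162$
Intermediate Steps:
$\frac{10362}{-14459} - \frac{46120}{10982} = 10362 \left(- \frac{1}{14459}\right) - \frac{23060}{5491} = - \frac{10362}{14459} - \frac{23060}{5491} = - \frac{20543278}{4178651}$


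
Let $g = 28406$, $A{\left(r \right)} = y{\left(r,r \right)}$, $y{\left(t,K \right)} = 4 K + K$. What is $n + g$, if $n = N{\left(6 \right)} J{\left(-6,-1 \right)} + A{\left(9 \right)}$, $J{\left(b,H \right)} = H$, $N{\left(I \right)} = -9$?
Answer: $28460$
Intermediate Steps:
$y{\left(t,K \right)} = 5 K$
$A{\left(r \right)} = 5 r$
$n = 54$ ($n = \left(-9\right) \left(-1\right) + 5 \cdot 9 = 9 + 45 = 54$)
$n + g = 54 + 28406 = 28460$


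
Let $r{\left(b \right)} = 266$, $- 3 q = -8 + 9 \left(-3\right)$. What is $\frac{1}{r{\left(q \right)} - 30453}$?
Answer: $- \frac{1}{30187} \approx -3.3127 \cdot 10^{-5}$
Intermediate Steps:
$q = \frac{35}{3}$ ($q = - \frac{-8 + 9 \left(-3\right)}{3} = - \frac{-8 - 27}{3} = \left(- \frac{1}{3}\right) \left(-35\right) = \frac{35}{3} \approx 11.667$)
$\frac{1}{r{\left(q \right)} - 30453} = \frac{1}{266 - 30453} = \frac{1}{-30187} = - \frac{1}{30187}$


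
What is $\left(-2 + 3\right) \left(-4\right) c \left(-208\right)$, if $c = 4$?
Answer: $3328$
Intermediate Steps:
$\left(-2 + 3\right) \left(-4\right) c \left(-208\right) = \left(-2 + 3\right) \left(-4\right) 4 \left(-208\right) = 1 \left(-4\right) 4 \left(-208\right) = \left(-4\right) 4 \left(-208\right) = \left(-16\right) \left(-208\right) = 3328$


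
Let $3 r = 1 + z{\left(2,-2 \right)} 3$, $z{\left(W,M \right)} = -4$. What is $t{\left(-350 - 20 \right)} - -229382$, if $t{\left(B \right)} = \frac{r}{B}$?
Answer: $\frac{254614031}{1110} \approx 2.2938 \cdot 10^{5}$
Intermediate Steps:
$r = - \frac{11}{3}$ ($r = \frac{1 - 12}{3} = \frac{1}{3} \left(-11\right) = - \frac{11}{3} \approx -3.6667$)
$t{\left(B \right)} = - \frac{11}{3 B}$
$t{\left(-350 - 20 \right)} - -229382 = - \frac{11}{3 \left(-350 - 20\right)} - -229382 = - \frac{11}{3 \left(-350 - 20\right)} + 229382 = - \frac{11}{3 \left(-370\right)} + 229382 = \left(- \frac{11}{3}\right) \left(- \frac{1}{370}\right) + 229382 = \frac{11}{1110} + 229382 = \frac{254614031}{1110}$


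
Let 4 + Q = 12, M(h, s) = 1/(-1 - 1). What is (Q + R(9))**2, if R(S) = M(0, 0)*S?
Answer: 49/4 ≈ 12.250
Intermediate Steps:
M(h, s) = -1/2 (M(h, s) = 1/(-2) = -1/2)
Q = 8 (Q = -4 + 12 = 8)
R(S) = -S/2
(Q + R(9))**2 = (8 - 1/2*9)**2 = (8 - 9/2)**2 = (7/2)**2 = 49/4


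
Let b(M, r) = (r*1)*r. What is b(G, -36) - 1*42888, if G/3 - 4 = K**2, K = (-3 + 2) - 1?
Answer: -41592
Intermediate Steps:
K = -2 (K = -1 - 1 = -2)
G = 24 (G = 12 + 3*(-2)**2 = 12 + 3*4 = 12 + 12 = 24)
b(M, r) = r**2 (b(M, r) = r*r = r**2)
b(G, -36) - 1*42888 = (-36)**2 - 1*42888 = 1296 - 42888 = -41592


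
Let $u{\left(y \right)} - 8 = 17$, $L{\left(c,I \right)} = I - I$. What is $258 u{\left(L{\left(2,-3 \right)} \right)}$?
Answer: $6450$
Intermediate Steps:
$L{\left(c,I \right)} = 0$
$u{\left(y \right)} = 25$ ($u{\left(y \right)} = 8 + 17 = 25$)
$258 u{\left(L{\left(2,-3 \right)} \right)} = 258 \cdot 25 = 6450$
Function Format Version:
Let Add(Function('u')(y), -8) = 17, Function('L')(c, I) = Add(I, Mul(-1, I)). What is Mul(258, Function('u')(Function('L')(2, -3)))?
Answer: 6450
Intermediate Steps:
Function('L')(c, I) = 0
Function('u')(y) = 25 (Function('u')(y) = Add(8, 17) = 25)
Mul(258, Function('u')(Function('L')(2, -3))) = Mul(258, 25) = 6450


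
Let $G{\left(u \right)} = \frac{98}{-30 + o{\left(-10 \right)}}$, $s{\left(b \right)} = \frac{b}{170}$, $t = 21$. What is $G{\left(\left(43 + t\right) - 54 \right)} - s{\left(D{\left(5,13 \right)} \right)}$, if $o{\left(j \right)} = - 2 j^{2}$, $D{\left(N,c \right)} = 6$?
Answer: $- \frac{902}{1955} \approx -0.46138$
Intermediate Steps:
$s{\left(b \right)} = \frac{b}{170}$ ($s{\left(b \right)} = b \frac{1}{170} = \frac{b}{170}$)
$G{\left(u \right)} = - \frac{49}{115}$ ($G{\left(u \right)} = \frac{98}{-30 - 2 \left(-10\right)^{2}} = \frac{98}{-30 - 200} = \frac{98}{-230} = 98 \left(- \frac{1}{230}\right) = - \frac{49}{115}$)
$G{\left(\left(43 + t\right) - 54 \right)} - s{\left(D{\left(5,13 \right)} \right)} = - \frac{49}{115} - \frac{1}{170} \cdot 6 = - \frac{49}{115} - \frac{3}{85} = - \frac{902}{1955}$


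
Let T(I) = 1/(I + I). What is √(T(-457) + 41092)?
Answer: √34328091518/914 ≈ 202.71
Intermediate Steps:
T(I) = 1/(2*I)
√(T(-457) + 41092) = √((½)/(-457) + 41092) = √((½)*(-1/457) + 41092) = √(-1/914 + 41092) = √(37558087/914) = √34328091518/914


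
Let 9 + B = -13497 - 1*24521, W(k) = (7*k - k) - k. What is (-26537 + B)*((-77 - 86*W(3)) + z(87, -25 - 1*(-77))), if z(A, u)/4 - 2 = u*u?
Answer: -610581748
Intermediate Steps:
W(k) = 5*k (W(k) = 6*k - k = 5*k)
B = -38027 (B = -9 + (-13497 - 1*24521) = -9 + (-13497 - 24521) = -9 - 38018 = -38027)
z(A, u) = 8 + 4*u² (z(A, u) = 8 + 4*(u*u) = 8 + 4*u²)
(-26537 + B)*((-77 - 86*W(3)) + z(87, -25 - 1*(-77))) = (-26537 - 38027)*((-77 - 430*3) + (8 + 4*(-25 - 1*(-77))²)) = -64564*((-77 - 86*15) + (8 + 4*(-25 + 77)²)) = -64564*((-77 - 1290) + (8 + 4*52²)) = -64564*(-1367 + (8 + 4*2704)) = -64564*(-1367 + (8 + 10816)) = -64564*(-1367 + 10824) = -64564*9457 = -610581748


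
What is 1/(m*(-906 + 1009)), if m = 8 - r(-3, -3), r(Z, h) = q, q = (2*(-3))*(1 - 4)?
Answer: -1/1030 ≈ -0.00097087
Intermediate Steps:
q = 18 (q = -6*(-3) = 18)
r(Z, h) = 18
m = -10 (m = 8 - 1*18 = 8 - 18 = -10)
1/(m*(-906 + 1009)) = 1/(-10*(-906 + 1009)) = 1/(-10*103) = 1/(-1030) = -1/1030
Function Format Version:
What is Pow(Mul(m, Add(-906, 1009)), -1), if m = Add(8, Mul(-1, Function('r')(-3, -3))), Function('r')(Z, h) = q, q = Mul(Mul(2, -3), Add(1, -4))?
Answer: Rational(-1, 1030) ≈ -0.00097087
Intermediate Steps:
q = 18 (q = Mul(-6, -3) = 18)
Function('r')(Z, h) = 18
m = -10 (m = Add(8, Mul(-1, 18)) = Add(8, -18) = -10)
Pow(Mul(m, Add(-906, 1009)), -1) = Pow(Mul(-10, Add(-906, 1009)), -1) = Pow(Mul(-10, 103), -1) = Pow(-1030, -1) = Rational(-1, 1030)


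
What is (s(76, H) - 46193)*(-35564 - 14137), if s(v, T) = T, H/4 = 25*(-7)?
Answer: 2330628993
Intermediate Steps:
H = -700 (H = 4*(25*(-7)) = 4*(-175) = -700)
(s(76, H) - 46193)*(-35564 - 14137) = (-700 - 46193)*(-35564 - 14137) = -46893*(-49701) = 2330628993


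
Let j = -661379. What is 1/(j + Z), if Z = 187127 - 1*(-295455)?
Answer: -1/178797 ≈ -5.5929e-6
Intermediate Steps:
Z = 482582 (Z = 187127 + 295455 = 482582)
1/(j + Z) = 1/(-661379 + 482582) = 1/(-178797) = -1/178797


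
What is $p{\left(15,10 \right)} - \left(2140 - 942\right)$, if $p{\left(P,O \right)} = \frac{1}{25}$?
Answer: $- \frac{29949}{25} \approx -1198.0$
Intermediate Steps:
$p{\left(P,O \right)} = \frac{1}{25}$
$p{\left(15,10 \right)} - \left(2140 - 942\right) = \frac{1}{25} - \left(2140 - 942\right) = \frac{1}{25} - 1198 = - \frac{29949}{25}$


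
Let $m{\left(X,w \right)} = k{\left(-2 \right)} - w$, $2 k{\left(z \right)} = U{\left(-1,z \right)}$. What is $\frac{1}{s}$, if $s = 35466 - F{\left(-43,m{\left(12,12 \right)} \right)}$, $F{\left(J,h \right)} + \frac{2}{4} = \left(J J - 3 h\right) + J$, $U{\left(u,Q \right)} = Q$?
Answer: $\frac{2}{67243} \approx 2.9743 \cdot 10^{-5}$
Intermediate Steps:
$k{\left(z \right)} = \frac{z}{2}$
$m{\left(X,w \right)} = -1 - w$ ($m{\left(X,w \right)} = \frac{1}{2} \left(-2\right) - w = -1 - w$)
$F{\left(J,h \right)} = - \frac{1}{2} + J + J^{2} - 3 h$ ($F{\left(J,h \right)} = - \frac{1}{2} + \left(\left(J J - 3 h\right) + J\right) = - \frac{1}{2} + \left(\left(J^{2} - 3 h\right) + J\right) = - \frac{1}{2} + \left(J + J^{2} - 3 h\right) = - \frac{1}{2} + J + J^{2} - 3 h$)
$s = \frac{67243}{2}$ ($s = 35466 - \left(- \frac{1}{2} - 43 + \left(-43\right)^{2} - 3 \left(-1 - 12\right)\right) = 35466 - \left(- \frac{1}{2} - 43 + 1849 - 3 \left(-1 - 12\right)\right) = 35466 - \left(- \frac{1}{2} - 43 + 1849 - -39\right) = 35466 - \left(- \frac{1}{2} - 43 + 1849 + 39\right) = 35466 - \frac{3689}{2} = \frac{67243}{2} \approx 33622.0$)
$\frac{1}{s} = \frac{1}{\frac{67243}{2}} = \frac{2}{67243}$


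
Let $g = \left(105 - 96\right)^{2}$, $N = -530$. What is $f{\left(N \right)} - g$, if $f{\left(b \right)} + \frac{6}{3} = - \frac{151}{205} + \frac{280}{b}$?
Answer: $- \frac{915538}{10865} \approx -84.265$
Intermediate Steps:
$g = 81$ ($g = 9^{2} = 81$)
$f{\left(b \right)} = - \frac{561}{205} + \frac{280}{b}$ ($f{\left(b \right)} = -2 + \left(- \frac{151}{205} + \frac{280}{b}\right) = -2 + \left(\left(-151\right) \frac{1}{205} + \frac{280}{b}\right) = -2 - \left(\frac{151}{205} - \frac{280}{b}\right) = - \frac{561}{205} + \frac{280}{b}$)
$f{\left(N \right)} - g = \left(- \frac{561}{205} + \frac{280}{-530}\right) - 81 = \left(- \frac{561}{205} + 280 \left(- \frac{1}{530}\right)\right) - 81 = \left(- \frac{561}{205} - \frac{28}{53}\right) - 81 = - \frac{35473}{10865} - 81 = - \frac{915538}{10865}$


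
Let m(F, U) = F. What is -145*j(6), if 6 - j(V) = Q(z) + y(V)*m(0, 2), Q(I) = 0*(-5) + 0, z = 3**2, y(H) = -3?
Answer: -870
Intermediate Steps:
z = 9
Q(I) = 0 (Q(I) = 0 + 0 = 0)
j(V) = 6 (j(V) = 6 - (0 - 3*0) = 6 - (0 + 0) = 6 - 1*0 = 6 + 0 = 6)
-145*j(6) = -145*6 = -870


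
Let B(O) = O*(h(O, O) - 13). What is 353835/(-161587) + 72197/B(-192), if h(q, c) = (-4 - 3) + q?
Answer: -2736403201/6577237248 ≈ -0.41604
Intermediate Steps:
h(q, c) = -7 + q
B(O) = O*(-20 + O) (B(O) = O*((-7 + O) - 13) = O*(-20 + O))
353835/(-161587) + 72197/B(-192) = 353835/(-161587) + 72197/((-192*(-20 - 192))) = 353835*(-1/161587) + 72197/((-192*(-212))) = -353835/161587 + 72197/40704 = -2736403201/6577237248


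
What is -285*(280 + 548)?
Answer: -235980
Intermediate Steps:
-285*(280 + 548) = -285*828 = -235980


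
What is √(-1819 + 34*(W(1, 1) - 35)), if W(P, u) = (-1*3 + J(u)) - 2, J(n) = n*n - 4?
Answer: I*√3281 ≈ 57.28*I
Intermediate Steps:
J(n) = -4 + n² (J(n) = n² - 4 = -4 + n²)
W(P, u) = -9 + u² (W(P, u) = (-1*3 + (-4 + u²)) - 2 = (-3 + (-4 + u²)) - 2 = (-7 + u²) - 2 = -9 + u²)
√(-1819 + 34*(W(1, 1) - 35)) = √(-1819 + 34*((-9 + 1²) - 35)) = √(-1819 + 34*((-9 + 1) - 35)) = √(-1819 + 34*(-8 - 35)) = √(-1819 + 34*(-43)) = √(-1819 - 1462) = √(-3281) = I*√3281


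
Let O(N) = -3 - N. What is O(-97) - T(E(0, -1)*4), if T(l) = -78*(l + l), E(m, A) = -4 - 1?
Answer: -3026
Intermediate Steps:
E(m, A) = -5
T(l) = -156*l
O(-97) - T(E(0, -1)*4) = (-3 - 1*(-97)) - (-156)*(-5*4) = (-3 + 97) - (-156)*(-20) = 94 - 1*3120 = 94 - 3120 = -3026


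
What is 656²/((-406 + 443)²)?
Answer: 430336/1369 ≈ 314.34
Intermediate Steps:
656²/((-406 + 443)²) = 430336/(37²) = 430336/1369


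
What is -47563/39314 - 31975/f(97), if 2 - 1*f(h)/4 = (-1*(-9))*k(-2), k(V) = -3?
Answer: -631291229/2280212 ≈ -276.86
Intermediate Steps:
f(h) = 116 (f(h) = 8 - 4*(-1*(-9))*(-3) = 8 - 36*(-3) = 8 - 4*(-27) = 8 + 108 = 116)
-47563/39314 - 31975/f(97) = -47563/39314 - 31975/116 = -631291229/2280212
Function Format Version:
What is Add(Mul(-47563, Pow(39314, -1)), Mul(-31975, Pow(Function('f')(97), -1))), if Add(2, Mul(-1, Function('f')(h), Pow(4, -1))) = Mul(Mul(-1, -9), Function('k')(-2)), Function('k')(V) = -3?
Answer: Rational(-631291229, 2280212) ≈ -276.86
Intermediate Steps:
Function('f')(h) = 116 (Function('f')(h) = Add(8, Mul(-4, Mul(Mul(-1, -9), -3))) = Add(8, Mul(-4, Mul(9, -3))) = Add(8, Mul(-4, -27)) = Add(8, 108) = 116)
Add(Mul(-47563, Pow(39314, -1)), Mul(-31975, Pow(Function('f')(97), -1))) = Add(Mul(-47563, Pow(39314, -1)), Mul(-31975, Pow(116, -1))) = Add(Mul(-47563, Rational(1, 39314)), Mul(-31975, Rational(1, 116))) = Add(Rational(-47563, 39314), Rational(-31975, 116)) = Rational(-631291229, 2280212)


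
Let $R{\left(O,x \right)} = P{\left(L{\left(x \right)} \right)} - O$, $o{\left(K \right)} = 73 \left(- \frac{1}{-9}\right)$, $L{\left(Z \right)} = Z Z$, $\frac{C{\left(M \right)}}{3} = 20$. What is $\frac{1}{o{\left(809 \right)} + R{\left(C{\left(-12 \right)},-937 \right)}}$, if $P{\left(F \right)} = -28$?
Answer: $- \frac{9}{719} \approx -0.012517$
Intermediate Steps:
$C{\left(M \right)} = 60$ ($C{\left(M \right)} = 3 \cdot 20 = 60$)
$L{\left(Z \right)} = Z^{2}$
$o{\left(K \right)} = \frac{73}{9}$ ($o{\left(K \right)} = 73 \left(\left(-1\right) \left(- \frac{1}{9}\right)\right) = 73 \cdot \frac{1}{9} = \frac{73}{9}$)
$R{\left(O,x \right)} = -28 - O$
$\frac{1}{o{\left(809 \right)} + R{\left(C{\left(-12 \right)},-937 \right)}} = \frac{1}{\frac{73}{9} - 88} = \frac{1}{- \frac{719}{9}} = - \frac{9}{719}$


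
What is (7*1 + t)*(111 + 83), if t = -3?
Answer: 776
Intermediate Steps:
(7*1 + t)*(111 + 83) = (7*1 - 3)*(111 + 83) = (7 - 3)*194 = 4*194 = 776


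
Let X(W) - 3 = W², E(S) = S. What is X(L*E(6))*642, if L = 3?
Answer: 209934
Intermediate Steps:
X(W) = 3 + W²
X(L*E(6))*642 = (3 + (3*6)²)*642 = (3 + 18²)*642 = (3 + 324)*642 = 327*642 = 209934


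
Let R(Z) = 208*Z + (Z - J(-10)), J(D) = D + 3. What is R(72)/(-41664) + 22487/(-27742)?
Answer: -677277089/577921344 ≈ -1.1719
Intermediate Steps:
J(D) = 3 + D
R(Z) = 7 + 209*Z (R(Z) = 208*Z + (Z - (3 - 10)) = 208*Z + (Z - 1*(-7)) = 208*Z + (Z + 7) = 208*Z + (7 + Z) = 7 + 209*Z)
R(72)/(-41664) + 22487/(-27742) = (7 + 209*72)/(-41664) + 22487/(-27742) = (7 + 15048)*(-1/41664) + 22487*(-1/27742) = 15055*(-1/41664) - 22487/27742 = -15055/41664 - 22487/27742 = -677277089/577921344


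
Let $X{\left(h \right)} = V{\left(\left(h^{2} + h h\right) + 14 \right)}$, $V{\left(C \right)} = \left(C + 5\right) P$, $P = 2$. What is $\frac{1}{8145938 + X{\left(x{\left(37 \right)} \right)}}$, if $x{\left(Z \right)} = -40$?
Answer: $\frac{1}{8152376} \approx 1.2266 \cdot 10^{-7}$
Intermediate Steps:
$V{\left(C \right)} = 10 + 2 C$ ($V{\left(C \right)} = \left(C + 5\right) 2 = \left(5 + C\right) 2 = 10 + 2 C$)
$X{\left(h \right)} = 38 + 4 h^{2}$ ($X{\left(h \right)} = 10 + 2 \left(\left(h^{2} + h h\right) + 14\right) = 10 + 2 \left(\left(h^{2} + h^{2}\right) + 14\right) = 10 + 2 \left(2 h^{2} + 14\right) = 10 + 2 \left(14 + 2 h^{2}\right) = 10 + \left(28 + 4 h^{2}\right) = 38 + 4 h^{2}$)
$\frac{1}{8145938 + X{\left(x{\left(37 \right)} \right)}} = \frac{1}{8145938 + \left(38 + 4 \left(-40\right)^{2}\right)} = \frac{1}{8145938 + \left(38 + 4 \cdot 1600\right)} = \frac{1}{8145938 + \left(38 + 6400\right)} = \frac{1}{8145938 + 6438} = \frac{1}{8152376}$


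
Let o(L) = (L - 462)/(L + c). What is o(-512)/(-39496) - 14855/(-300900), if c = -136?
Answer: 3165808327/64175470560 ≈ 0.049330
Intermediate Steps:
o(L) = (-462 + L)/(-136 + L) (o(L) = (L - 462)/(L - 136) = (-462 + L)/(-136 + L))
o(-512)/(-39496) - 14855/(-300900) = ((-462 - 512)/(-136 - 512))/(-39496) - 14855/(-300900) = (-974/(-648))*(-1/39496) - 14855*(-1/300900) = -1/648*(-974)*(-1/39496) + 2971/60180 = (487/324)*(-1/39496) + 2971/60180 = -487/12796704 + 2971/60180 = 3165808327/64175470560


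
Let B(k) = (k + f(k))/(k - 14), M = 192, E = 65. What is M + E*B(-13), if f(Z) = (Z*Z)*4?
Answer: -12637/9 ≈ -1404.1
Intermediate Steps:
f(Z) = 4*Z**2 (f(Z) = Z**2*4 = 4*Z**2)
B(k) = (k + 4*k**2)/(-14 + k) (B(k) = (k + 4*k**2)/(k - 14) = (k + 4*k**2)/(-14 + k))
M + E*B(-13) = 192 + 65*(-13*(1 + 4*(-13))/(-14 - 13)) = 192 + 65*(-13*(1 - 52)/(-27)) = 192 + 65*(-13*(-1/27)*(-51)) = 192 + 65*(-221/9) = 192 - 14365/9 = -12637/9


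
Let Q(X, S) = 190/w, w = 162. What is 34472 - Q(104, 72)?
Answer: 2792137/81 ≈ 34471.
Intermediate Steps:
Q(X, S) = 95/81 (Q(X, S) = 190/162 = 190*(1/162) = 95/81)
34472 - Q(104, 72) = 34472 - 1*95/81 = 34472 - 95/81 = 2792137/81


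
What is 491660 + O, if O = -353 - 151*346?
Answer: 439061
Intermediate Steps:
O = -52599 (O = -353 - 52246 = -52599)
491660 + O = 491660 - 52599 = 439061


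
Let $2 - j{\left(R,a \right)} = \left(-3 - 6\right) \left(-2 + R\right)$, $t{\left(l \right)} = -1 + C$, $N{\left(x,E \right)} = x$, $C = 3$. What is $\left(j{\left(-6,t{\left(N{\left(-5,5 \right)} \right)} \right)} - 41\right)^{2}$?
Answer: $12321$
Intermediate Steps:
$t{\left(l \right)} = 2$ ($t{\left(l \right)} = -1 + 3 = 2$)
$j{\left(R,a \right)} = -16 + 9 R$ ($j{\left(R,a \right)} = 2 - \left(-3 - 6\right) \left(-2 + R\right) = 2 - - 9 \left(-2 + R\right) = 2 - \left(18 - 9 R\right) = 2 + \left(-18 + 9 R\right) = -16 + 9 R$)
$\left(j{\left(-6,t{\left(N{\left(-5,5 \right)} \right)} \right)} - 41\right)^{2} = \left(\left(-16 + 9 \left(-6\right)\right) - 41\right)^{2} = \left(\left(-16 - 54\right) - 41\right)^{2} = \left(-70 - 41\right)^{2} = \left(-111\right)^{2} = 12321$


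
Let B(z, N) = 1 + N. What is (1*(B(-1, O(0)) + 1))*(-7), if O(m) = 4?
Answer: -42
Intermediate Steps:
(1*(B(-1, O(0)) + 1))*(-7) = (1*((1 + 4) + 1))*(-7) = (1*(5 + 1))*(-7) = (1*6)*(-7) = 6*(-7) = -42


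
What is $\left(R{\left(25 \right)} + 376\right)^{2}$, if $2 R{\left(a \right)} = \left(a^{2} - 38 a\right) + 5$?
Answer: $46656$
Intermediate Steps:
$R{\left(a \right)} = \frac{5}{2} + \frac{a^{2}}{2} - 19 a$ ($R{\left(a \right)} = \frac{\left(a^{2} - 38 a\right) + 5}{2} = \frac{5 + a^{2} - 38 a}{2} = \frac{5}{2} + \frac{a^{2}}{2} - 19 a$)
$\left(R{\left(25 \right)} + 376\right)^{2} = \left(\left(\frac{5}{2} + \frac{25^{2}}{2} - 475\right) + 376\right)^{2} = \left(\left(\frac{5}{2} + \frac{1}{2} \cdot 625 - 475\right) + 376\right)^{2} = \left(\left(\frac{5}{2} + \frac{625}{2} - 475\right) + 376\right)^{2} = \left(-160 + 376\right)^{2} = 216^{2} = 46656$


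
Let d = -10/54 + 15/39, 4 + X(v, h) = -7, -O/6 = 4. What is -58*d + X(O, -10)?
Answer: -7921/351 ≈ -22.567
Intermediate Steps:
O = -24 (O = -6*4 = -24)
X(v, h) = -11 (X(v, h) = -4 - 7 = -11)
d = 70/351 (d = -10*1/54 + 15*(1/39) = -5/27 + 5/13 = 70/351 ≈ 0.19943)
-58*d + X(O, -10) = -58*70/351 - 11 = -4060/351 - 11 = -7921/351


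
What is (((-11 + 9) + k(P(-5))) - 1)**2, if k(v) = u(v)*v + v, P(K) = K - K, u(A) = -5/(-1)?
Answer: 9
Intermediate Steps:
u(A) = 5 (u(A) = -5*(-1) = 5)
P(K) = 0
k(v) = 6*v (k(v) = 5*v + v = 6*v)
(((-11 + 9) + k(P(-5))) - 1)**2 = (((-11 + 9) + 6*0) - 1)**2 = ((-2 + 0) - 1)**2 = (-2 - 1)**2 = (-3)**2 = 9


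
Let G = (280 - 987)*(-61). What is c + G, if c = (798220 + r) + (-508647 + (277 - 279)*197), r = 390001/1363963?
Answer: 453253478679/1363963 ≈ 3.3231e+5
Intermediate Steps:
r = 390001/1363963 (r = 390001*(1/1363963) = 390001/1363963 ≈ 0.28593)
G = 43127 (G = -707*(-61) = 43127)
c = 394429846378/1363963 (c = (798220 + 390001/1363963) + (-508647 + (277 - 279)*197) = 1088742935861/1363963 + (-508647 - 2*197) = 1088742935861/1363963 + (-508647 - 394) = 1088742935861/1363963 - 509041 = 394429846378/1363963 ≈ 2.8918e+5)
c + G = 394429846378/1363963 + 43127 = 453253478679/1363963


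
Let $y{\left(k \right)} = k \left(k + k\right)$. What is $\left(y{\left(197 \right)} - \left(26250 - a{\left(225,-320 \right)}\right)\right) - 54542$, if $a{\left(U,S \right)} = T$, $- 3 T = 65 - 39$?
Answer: $- \frac{9548}{3} \approx -3182.7$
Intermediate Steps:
$y{\left(k \right)} = 2 k^{2}$ ($y{\left(k \right)} = k 2 k = 2 k^{2}$)
$T = - \frac{26}{3}$ ($T = - \frac{65 - 39}{3} = \left(- \frac{1}{3}\right) 26 = - \frac{26}{3} \approx -8.6667$)
$a{\left(U,S \right)} = - \frac{26}{3}$
$\left(y{\left(197 \right)} - \left(26250 - a{\left(225,-320 \right)}\right)\right) - 54542 = \left(2 \cdot 197^{2} - \left(26250 - - \frac{26}{3}\right)\right) - 54542 = \left(2 \cdot 38809 - \left(26250 + \frac{26}{3}\right)\right) - 54542 = \left(77618 - \frac{78776}{3}\right) - 54542 = \frac{154078}{3} - 54542 = - \frac{9548}{3}$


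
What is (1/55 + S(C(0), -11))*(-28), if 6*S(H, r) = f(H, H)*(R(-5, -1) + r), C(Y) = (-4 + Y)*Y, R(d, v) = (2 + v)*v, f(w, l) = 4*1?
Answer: 12292/55 ≈ 223.49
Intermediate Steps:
f(w, l) = 4
R(d, v) = v*(2 + v)
C(Y) = Y*(-4 + Y)
S(H, r) = -2/3 + 2*r/3 (S(H, r) = (4*(-(2 - 1) + r))/6 = (4*(-1*1 + r))/6 = (4*(-1 + r))/6 = (-4 + 4*r)/6 = -2/3 + 2*r/3)
(1/55 + S(C(0), -11))*(-28) = (1/55 + (-2/3 + (2/3)*(-11)))*(-28) = (1/55 + (-2/3 - 22/3))*(-28) = (1/55 - 8)*(-28) = -439/55*(-28) = 12292/55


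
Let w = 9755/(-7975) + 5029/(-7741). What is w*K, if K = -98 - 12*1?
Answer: 46247892/224489 ≈ 206.01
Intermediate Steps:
K = -110 (K = -98 - 12 = -110)
w = -23123946/12346895 (w = 9755*(-1/7975) + 5029*(-1/7741) = -1951/1595 - 5029/7741 = -23123946/12346895 ≈ -1.8729)
w*K = -23123946/12346895*(-110) = 46247892/224489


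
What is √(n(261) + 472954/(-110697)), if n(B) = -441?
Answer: I*√5456291770707/110697 ≈ 21.101*I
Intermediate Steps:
√(n(261) + 472954/(-110697)) = √(-441 + 472954/(-110697)) = √(-441 + 472954*(-1/110697)) = √(-441 - 472954/110697) = √(-49290331/110697) = I*√5456291770707/110697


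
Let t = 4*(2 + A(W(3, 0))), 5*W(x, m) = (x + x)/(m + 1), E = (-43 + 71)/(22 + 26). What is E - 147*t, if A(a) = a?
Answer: -112861/60 ≈ -1881.0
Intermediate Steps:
E = 7/12 (E = 28/48 = 28*(1/48) = 7/12 ≈ 0.58333)
W(x, m) = 2*x/(5*(1 + m)) (W(x, m) = ((x + x)/(m + 1))/5 = ((2*x)/(1 + m))/5 = (2*x/(1 + m))/5 = 2*x/(5*(1 + m)))
t = 64/5 (t = 4*(2 + (⅖)*3/(1 + 0)) = 4*(2 + (⅖)*3/1) = 4*(2 + (⅖)*3*1) = 4*(2 + 6/5) = 4*(16/5) = 64/5 ≈ 12.800)
E - 147*t = 7/12 - 147*64/5 = 7/12 - 9408/5 = -112861/60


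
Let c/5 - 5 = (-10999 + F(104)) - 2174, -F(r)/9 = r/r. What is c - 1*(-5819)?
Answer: -60066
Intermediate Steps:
F(r) = -9 (F(r) = -9*r/r = -9*1 = -9)
c = -65885 (c = 25 + 5*((-10999 - 9) - 2174) = 25 + 5*(-11008 - 2174) = 25 + 5*(-13182) = 25 - 65910 = -65885)
c - 1*(-5819) = -65885 - 1*(-5819) = -65885 + 5819 = -60066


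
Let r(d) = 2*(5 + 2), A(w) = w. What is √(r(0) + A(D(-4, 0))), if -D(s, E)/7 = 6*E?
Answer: √14 ≈ 3.7417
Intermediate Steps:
D(s, E) = -42*E
r(d) = 14 (r(d) = 2*7 = 14)
√(r(0) + A(D(-4, 0))) = √(14 - 42*0) = √(14 + 0) = √14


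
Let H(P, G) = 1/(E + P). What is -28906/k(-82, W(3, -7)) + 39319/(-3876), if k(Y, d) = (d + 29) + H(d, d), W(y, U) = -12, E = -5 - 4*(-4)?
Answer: -14083595/7752 ≈ -1816.8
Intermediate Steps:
E = 11 (E = -5 + 16 = 11)
H(P, G) = 1/(11 + P)
k(Y, d) = 29 + d + 1/(11 + d) (k(Y, d) = (d + 29) + 1/(11 + d) = (29 + d) + 1/(11 + d) = 29 + d + 1/(11 + d))
-28906/k(-82, W(3, -7)) + 39319/(-3876) = -28906*(11 - 12)/(1 + (11 - 12)*(29 - 12)) + 39319/(-3876) = -28906*(-1/(1 - 1*17)) + 39319*(-1/3876) = -28906*(-1/(1 - 17)) - 39319/3876 = -28906/((-1*(-16))) - 39319/3876 = -28906/16 - 39319/3876 = -28906*1/16 - 39319/3876 = -14453/8 - 39319/3876 = -14083595/7752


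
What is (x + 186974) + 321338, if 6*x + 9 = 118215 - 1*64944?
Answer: 517189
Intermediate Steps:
x = 8877 (x = -3/2 + (118215 - 1*64944)/6 = -3/2 + (118215 - 64944)/6 = -3/2 + (1/6)*53271 = -3/2 + 17757/2 = 8877)
(x + 186974) + 321338 = (8877 + 186974) + 321338 = 195851 + 321338 = 517189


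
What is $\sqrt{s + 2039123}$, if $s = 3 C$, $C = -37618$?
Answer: $\sqrt{1926269} \approx 1387.9$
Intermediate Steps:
$s = -112854$ ($s = 3 \left(-37618\right) = -112854$)
$\sqrt{s + 2039123} = \sqrt{-112854 + 2039123} = \sqrt{1926269}$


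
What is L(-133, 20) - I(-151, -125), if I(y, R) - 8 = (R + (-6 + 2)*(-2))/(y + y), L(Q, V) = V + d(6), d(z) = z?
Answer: 5319/302 ≈ 17.613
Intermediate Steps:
L(Q, V) = 6 + V (L(Q, V) = V + 6 = 6 + V)
I(y, R) = 8 + (8 + R)/(2*y) (I(y, R) = 8 + (R + (-6 + 2)*(-2))/(y + y) = 8 + (R - 4*(-2))/((2*y)) = 8 + (R + 8)*(1/(2*y)) = 8 + (8 + R)*(1/(2*y)) = 8 + (8 + R)/(2*y))
L(-133, 20) - I(-151, -125) = (6 + 20) - (8 - 125 + 16*(-151))/(2*(-151)) = 26 - (-1)*(8 - 125 - 2416)/(2*151) = 26 - (-1)*(-2533)/(2*151) = 26 - 1*2533/302 = 26 - 2533/302 = 5319/302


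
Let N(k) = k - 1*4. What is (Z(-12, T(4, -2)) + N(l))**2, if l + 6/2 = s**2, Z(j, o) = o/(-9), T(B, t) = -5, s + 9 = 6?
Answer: 529/81 ≈ 6.5309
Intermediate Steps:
s = -3 (s = -9 + 6 = -3)
Z(j, o) = -o/9 (Z(j, o) = o*(-1/9) = -o/9)
l = 6 (l = -3 + (-3)**2 = -3 + 9 = 6)
N(k) = -4 + k (N(k) = k - 4 = -4 + k)
(Z(-12, T(4, -2)) + N(l))**2 = (-1/9*(-5) + (-4 + 6))**2 = (5/9 + 2)**2 = (23/9)**2 = 529/81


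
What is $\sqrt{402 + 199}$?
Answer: $\sqrt{601} \approx 24.515$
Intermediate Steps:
$\sqrt{402 + 199} = \sqrt{601}$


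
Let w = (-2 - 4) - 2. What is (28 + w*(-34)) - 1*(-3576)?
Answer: 3876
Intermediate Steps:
w = -8 (w = -6 - 2 = -8)
(28 + w*(-34)) - 1*(-3576) = (28 - 8*(-34)) - 1*(-3576) = (28 + 272) + 3576 = 300 + 3576 = 3876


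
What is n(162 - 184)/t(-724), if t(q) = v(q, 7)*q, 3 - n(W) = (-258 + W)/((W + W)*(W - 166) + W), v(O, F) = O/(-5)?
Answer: -2503/86489040 ≈ -2.8940e-5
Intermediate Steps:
v(O, F) = -O/5 (v(O, F) = O*(-⅕) = -O/5)
n(W) = 3 - (-258 + W)/(W + 2*W*(-166 + W)) (n(W) = 3 - (-258 + W)/((W + W)*(W - 166) + W) = 3 - (-258 + W)/((2*W)*(-166 + W) + W) = 3 - (-258 + W)/(2*W*(-166 + W) + W) = 3 - (-258 + W)/(W + 2*W*(-166 + W)))
t(q) = -q²/5 (t(q) = (-q/5)*q = -q²/5)
n(162 - 184)/t(-724) = (2*(129 - 497*(162 - 184) + 3*(162 - 184)²)/((162 - 184)*(-331 + 2*(162 - 184))))/((-⅕*(-724)²)) = (2*(129 - 497*(-22) + 3*(-22)²)/(-22*(-331 + 2*(-22))))/((-⅕*524176)) = (2*(-1/22)*(129 + 10934 + 3*484)/(-331 - 44))/(-524176/5) = (2*(-1/22)*(129 + 10934 + 1452)/(-375))*(-5/524176) = (2*(-1/22)*(-1/375)*12515)*(-5/524176) = (2503/825)*(-5/524176) = -2503/86489040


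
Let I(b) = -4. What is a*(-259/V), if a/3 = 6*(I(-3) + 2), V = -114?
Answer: -1554/19 ≈ -81.789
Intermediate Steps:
a = -36 (a = 3*(6*(-4 + 2)) = 3*(6*(-2)) = 3*(-12) = -36)
a*(-259/V) = -(-9324)/(-114) = -(-9324)*(-1)/114 = -36*259/114 = -1554/19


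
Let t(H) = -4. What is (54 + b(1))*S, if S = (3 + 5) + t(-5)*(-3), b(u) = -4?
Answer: 1000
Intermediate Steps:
S = 20 (S = (3 + 5) - 4*(-3) = 8 + 12 = 20)
(54 + b(1))*S = (54 - 4)*20 = 50*20 = 1000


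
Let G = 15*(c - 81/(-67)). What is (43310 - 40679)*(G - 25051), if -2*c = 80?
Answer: -4518484662/67 ≈ -6.7440e+7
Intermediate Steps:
c = -40 (c = -½*80 = -40)
G = -38985/67 (G = 15*(-40 - 81/(-67)) = 15*(-40 - 81*(-1/67)) = 15*(-40 + 81/67) = 15*(-2599/67) = -38985/67 ≈ -581.87)
(43310 - 40679)*(G - 25051) = (43310 - 40679)*(-38985/67 - 25051) = 2631*(-1717402/67) = -4518484662/67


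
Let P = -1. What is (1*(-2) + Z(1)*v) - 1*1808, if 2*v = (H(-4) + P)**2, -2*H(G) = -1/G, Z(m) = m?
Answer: -231599/128 ≈ -1809.4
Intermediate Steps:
H(G) = 1/(2*G) (H(G) = -(-1)/(2*G) = 1/(2*G))
v = 81/128 (v = ((1/2)/(-4) - 1)**2/2 = ((1/2)*(-1/4) - 1)**2/2 = (-1/8 - 1)**2/2 = (-9/8)**2/2 = (1/2)*(81/64) = 81/128 ≈ 0.63281)
(1*(-2) + Z(1)*v) - 1*1808 = (1*(-2) + 1*(81/128)) - 1*1808 = (-2 + 81/128) - 1808 = -175/128 - 1808 = -231599/128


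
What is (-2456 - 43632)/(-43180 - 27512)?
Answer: 11522/17673 ≈ 0.65195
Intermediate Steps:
(-2456 - 43632)/(-43180 - 27512) = -46088/(-70692) = -46088*(-1/70692) = 11522/17673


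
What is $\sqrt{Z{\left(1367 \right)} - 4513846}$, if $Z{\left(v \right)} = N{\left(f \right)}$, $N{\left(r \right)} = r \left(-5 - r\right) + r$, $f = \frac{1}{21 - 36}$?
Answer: $\frac{i \sqrt{1015615291}}{15} \approx 2124.6 i$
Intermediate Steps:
$f = - \frac{1}{15}$ ($f = \frac{1}{-15} = - \frac{1}{15} \approx -0.066667$)
$N{\left(r \right)} = r + r \left(-5 - r\right)$
$Z{\left(v \right)} = \frac{59}{225}$ ($Z{\left(v \right)} = \left(-1\right) \left(- \frac{1}{15}\right) \left(4 - \frac{1}{15}\right) = \left(-1\right) \left(- \frac{1}{15}\right) \frac{59}{15} = \frac{59}{225}$)
$\sqrt{Z{\left(1367 \right)} - 4513846} = \sqrt{\frac{59}{225} - 4513846} = \sqrt{- \frac{1015615291}{225}} = \frac{i \sqrt{1015615291}}{15}$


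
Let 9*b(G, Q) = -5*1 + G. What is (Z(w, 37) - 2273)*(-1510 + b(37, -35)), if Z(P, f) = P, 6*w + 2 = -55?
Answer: 30946135/9 ≈ 3.4385e+6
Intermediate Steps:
w = -19/2 (w = -1/3 + (1/6)*(-55) = -1/3 - 55/6 = -19/2 ≈ -9.5000)
b(G, Q) = -5/9 + G/9 (b(G, Q) = (-5*1 + G)/9 = (-5 + G)/9 = -5/9 + G/9)
(Z(w, 37) - 2273)*(-1510 + b(37, -35)) = (-19/2 - 2273)*(-1510 + (-5/9 + (1/9)*37)) = -4565*(-1510 + (-5/9 + 37/9))/2 = -4565*(-1510 + 32/9)/2 = -4565/2*(-13558/9) = 30946135/9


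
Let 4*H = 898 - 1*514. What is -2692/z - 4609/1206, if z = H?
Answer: -153709/4824 ≈ -31.863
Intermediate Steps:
H = 96 (H = (898 - 1*514)/4 = (898 - 514)/4 = (1/4)*384 = 96)
z = 96
-2692/z - 4609/1206 = -2692/96 - 4609/1206 = -2692*1/96 - 4609*1/1206 = -673/24 - 4609/1206 = -153709/4824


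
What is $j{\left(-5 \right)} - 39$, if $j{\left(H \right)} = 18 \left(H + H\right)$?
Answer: $-219$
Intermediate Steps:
$j{\left(H \right)} = 36 H$ ($j{\left(H \right)} = 18 \cdot 2 H = 36 H$)
$j{\left(-5 \right)} - 39 = 36 \left(-5\right) - 39 = -180 - 39 = -219$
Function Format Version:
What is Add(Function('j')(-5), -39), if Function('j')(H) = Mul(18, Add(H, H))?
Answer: -219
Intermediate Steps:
Function('j')(H) = Mul(36, H) (Function('j')(H) = Mul(18, Mul(2, H)) = Mul(36, H))
Add(Function('j')(-5), -39) = Add(Mul(36, -5), -39) = Add(-180, -39) = -219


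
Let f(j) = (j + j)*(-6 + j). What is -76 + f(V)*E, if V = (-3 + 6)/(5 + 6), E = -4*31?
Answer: 37676/121 ≈ 311.37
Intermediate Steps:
E = -124
V = 3/11 ≈ 0.27273
f(j) = 2*j*(-6 + j) (f(j) = (2*j)*(-6 + j) = 2*j*(-6 + j))
-76 + f(V)*E = -76 + (2*(3/11)*(-6 + 3/11))*(-124) = -76 + (2*(3/11)*(-63/11))*(-124) = -76 - 378/121*(-124) = -76 + 46872/121 = 37676/121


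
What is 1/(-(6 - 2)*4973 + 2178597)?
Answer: 1/2158705 ≈ 4.6324e-7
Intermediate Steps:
1/(-(6 - 2)*4973 + 2178597) = 1/(-1*4*4973 + 2178597) = 1/(-4*4973 + 2178597) = 1/(-19892 + 2178597) = 1/2158705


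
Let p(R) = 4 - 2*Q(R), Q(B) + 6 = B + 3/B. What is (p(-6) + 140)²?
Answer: 28561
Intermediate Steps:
Q(B) = -6 + B + 3/B (Q(B) = -6 + (B + 3/B) = -6 + B + 3/B)
p(R) = 16 - 6/R - 2*R (p(R) = 4 - 2*(-6 + R + 3/R) = 4 + (12 - 6/R - 2*R) = 16 - 6/R - 2*R)
(p(-6) + 140)² = ((16 - 6/(-6) - 2*(-6)) + 140)² = ((16 - 6*(-⅙) + 12) + 140)² = ((16 + 1 + 12) + 140)² = (29 + 140)² = 169² = 28561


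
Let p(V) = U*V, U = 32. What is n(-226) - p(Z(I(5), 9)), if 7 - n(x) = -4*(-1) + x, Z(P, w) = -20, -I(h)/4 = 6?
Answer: 869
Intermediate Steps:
I(h) = -24 (I(h) = -4*6 = -24)
n(x) = 3 - x (n(x) = 7 - (-4*(-1) + x) = 7 - (4 + x) = 7 + (-4 - x) = 3 - x)
p(V) = 32*V
n(-226) - p(Z(I(5), 9)) = (3 - 1*(-226)) - 32*(-20) = (3 + 226) - 1*(-640) = 229 + 640 = 869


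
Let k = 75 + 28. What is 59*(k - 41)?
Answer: 3658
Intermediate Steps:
k = 103
59*(k - 41) = 59*(103 - 41) = 59*62 = 3658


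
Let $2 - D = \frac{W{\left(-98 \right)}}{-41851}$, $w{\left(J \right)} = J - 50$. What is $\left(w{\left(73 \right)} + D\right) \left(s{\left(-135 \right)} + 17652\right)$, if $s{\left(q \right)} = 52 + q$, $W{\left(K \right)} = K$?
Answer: $\frac{18380283713}{41851} \approx 4.3918 \cdot 10^{5}$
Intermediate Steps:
$w{\left(J \right)} = -50 + J$ ($w{\left(J \right)} = J - 50 = -50 + J$)
$D = \frac{83604}{41851}$ ($D = 2 - - \frac{98}{-41851} = 2 - \left(-98\right) \left(- \frac{1}{41851}\right) = 2 - \frac{98}{41851} = \frac{83604}{41851} \approx 1.9977$)
$\left(w{\left(73 \right)} + D\right) \left(s{\left(-135 \right)} + 17652\right) = \left(\left(-50 + 73\right) + \frac{83604}{41851}\right) \left(\left(52 - 135\right) + 17652\right) = \left(23 + \frac{83604}{41851}\right) \left(-83 + 17652\right) = \frac{1046177}{41851} \cdot 17569 = \frac{18380283713}{41851}$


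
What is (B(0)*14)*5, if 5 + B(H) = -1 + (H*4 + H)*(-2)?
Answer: -420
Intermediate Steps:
B(H) = -6 - 10*H (B(H) = -5 + (-1 + (H*4 + H)*(-2)) = -5 + (-1 + (4*H + H)*(-2)) = -5 + (-1 + (5*H)*(-2)) = -5 + (-1 - 10*H) = -6 - 10*H)
(B(0)*14)*5 = ((-6 - 10*0)*14)*5 = ((-6 + 0)*14)*5 = -6*14*5 = -84*5 = -420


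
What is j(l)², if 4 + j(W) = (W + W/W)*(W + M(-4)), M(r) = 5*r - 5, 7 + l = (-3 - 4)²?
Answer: 528529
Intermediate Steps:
l = 42 (l = -7 + (-3 - 4)² = -7 + (-7)² = -7 + 49 = 42)
M(r) = -5 + 5*r
j(W) = -4 + (1 + W)*(-25 + W) (j(W) = -4 + (W + W/W)*(W + (-5 + 5*(-4))) = -4 + (W + 1)*(W + (-5 - 20)) = -4 + (1 + W)*(W - 25) = -4 + (1 + W)*(-25 + W))
j(l)² = (-29 + 42² - 24*42)² = (-29 + 1764 - 1008)² = 727² = 528529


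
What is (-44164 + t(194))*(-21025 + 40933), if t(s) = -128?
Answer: -881765136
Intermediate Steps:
(-44164 + t(194))*(-21025 + 40933) = (-44164 - 128)*(-21025 + 40933) = -44292*19908 = -881765136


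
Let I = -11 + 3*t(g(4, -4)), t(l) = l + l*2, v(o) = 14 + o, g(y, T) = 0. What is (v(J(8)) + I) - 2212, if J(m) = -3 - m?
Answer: -2220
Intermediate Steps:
t(l) = 3*l (t(l) = l + 2*l = 3*l)
I = -11 (I = -11 + 3*(3*0) = -11 + 3*0 = -11 + 0 = -11)
(v(J(8)) + I) - 2212 = ((14 + (-3 - 1*8)) - 11) - 2212 = ((14 + (-3 - 8)) - 11) - 2212 = ((14 - 11) - 11) - 2212 = (3 - 11) - 2212 = -8 - 2212 = -2220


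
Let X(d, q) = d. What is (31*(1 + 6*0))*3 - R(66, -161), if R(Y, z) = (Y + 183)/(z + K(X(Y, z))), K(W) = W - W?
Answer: 15222/161 ≈ 94.547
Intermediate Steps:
K(W) = 0
R(Y, z) = (183 + Y)/z (R(Y, z) = (Y + 183)/(z + 0) = (183 + Y)/z)
(31*(1 + 6*0))*3 - R(66, -161) = (31*(1 + 6*0))*3 - (183 + 66)/(-161) = (31*(1 + 0))*3 - (-1)*249/161 = (31*1)*3 - 1*(-249/161) = 31*3 + 249/161 = 93 + 249/161 = 15222/161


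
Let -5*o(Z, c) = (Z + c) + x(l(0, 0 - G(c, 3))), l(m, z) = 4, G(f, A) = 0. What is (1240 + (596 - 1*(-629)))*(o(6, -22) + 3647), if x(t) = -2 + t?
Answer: 8996757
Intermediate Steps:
o(Z, c) = -⅖ - Z/5 - c/5 (o(Z, c) = -((Z + c) + (-2 + 4))/5 = -((Z + c) + 2)/5 = -(2 + Z + c)/5 = -⅖ - Z/5 - c/5)
(1240 + (596 - 1*(-629)))*(o(6, -22) + 3647) = (1240 + (596 - 1*(-629)))*((-⅖ - ⅕*6 - ⅕*(-22)) + 3647) = (1240 + (596 + 629))*((-⅖ - 6/5 + 22/5) + 3647) = (1240 + 1225)*(14/5 + 3647) = 2465*(18249/5) = 8996757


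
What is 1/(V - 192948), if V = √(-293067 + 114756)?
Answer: -9188/1772814715 - I*√3639/5318444145 ≈ -5.1827e-6 - 1.1342e-8*I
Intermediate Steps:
V = 7*I*√3639 (V = √(-178311) = 7*I*√3639 ≈ 422.27*I)
1/(V - 192948) = 1/(7*I*√3639 - 192948) = 1/(-192948 + 7*I*√3639)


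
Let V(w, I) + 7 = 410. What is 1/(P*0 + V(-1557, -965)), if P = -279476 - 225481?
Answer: 1/403 ≈ 0.0024814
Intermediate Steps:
V(w, I) = 403 (V(w, I) = -7 + 410 = 403)
P = -504957
1/(P*0 + V(-1557, -965)) = 1/(-504957*0 + 403) = 1/(0 + 403) = 1/403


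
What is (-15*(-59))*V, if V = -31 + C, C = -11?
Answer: -37170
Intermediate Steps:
V = -42 (V = -31 - 11 = -42)
(-15*(-59))*V = -15*(-59)*(-42) = 885*(-42) = -37170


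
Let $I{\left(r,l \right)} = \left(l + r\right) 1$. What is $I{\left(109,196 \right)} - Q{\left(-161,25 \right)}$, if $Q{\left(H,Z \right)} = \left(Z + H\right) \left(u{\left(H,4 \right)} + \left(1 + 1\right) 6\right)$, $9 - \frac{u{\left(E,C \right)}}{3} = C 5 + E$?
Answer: $63137$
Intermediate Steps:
$u{\left(E,C \right)} = 27 - 15 C - 3 E$ ($u{\left(E,C \right)} = 27 - 3 \left(C 5 + E\right) = 27 - 3 \left(5 C + E\right) = 27 - 3 \left(E + 5 C\right) = 27 - \left(3 E + 15 C\right) = 27 - 15 C - 3 E$)
$I{\left(r,l \right)} = l + r$
$Q{\left(H,Z \right)} = \left(-21 - 3 H\right) \left(H + Z\right)$ ($Q{\left(H,Z \right)} = \left(Z + H\right) \left(\left(27 - 60 - 3 H\right) + \left(1 + 1\right) 6\right) = \left(H + Z\right) \left(\left(27 - 60 - 3 H\right) + 2 \cdot 6\right) = \left(H + Z\right) \left(\left(-33 - 3 H\right) + 12\right) = \left(H + Z\right) \left(-21 - 3 H\right) = \left(-21 - 3 H\right) \left(H + Z\right)$)
$I{\left(109,196 \right)} - Q{\left(-161,25 \right)} = \left(196 + 109\right) - \left(\left(-21\right) \left(-161\right) - 525 - 3 \left(-161\right)^{2} - \left(-483\right) 25\right) = 305 - \left(3381 - 525 - 77763 + 12075\right) = 305 - -62832 = 305 + 62832 = 63137$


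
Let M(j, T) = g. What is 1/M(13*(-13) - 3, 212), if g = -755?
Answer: -1/755 ≈ -0.0013245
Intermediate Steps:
M(j, T) = -755
1/M(13*(-13) - 3, 212) = 1/(-755) = -1/755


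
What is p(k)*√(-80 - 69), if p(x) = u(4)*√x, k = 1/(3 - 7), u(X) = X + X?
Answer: -4*√149 ≈ -48.826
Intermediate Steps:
u(X) = 2*X
k = -¼ (k = 1/(-4) = -¼ ≈ -0.25000)
p(x) = 8*√x (p(x) = (2*4)*√x = 8*√x)
p(k)*√(-80 - 69) = (8*√(-¼))*√(-80 - 69) = (8*(I/2))*√(-149) = (4*I)*(I*√149) = -4*√149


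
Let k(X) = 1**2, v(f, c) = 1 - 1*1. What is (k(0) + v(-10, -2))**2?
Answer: 1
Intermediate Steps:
v(f, c) = 0 (v(f, c) = 1 - 1 = 0)
k(X) = 1
(k(0) + v(-10, -2))**2 = (1 + 0)**2 = 1**2 = 1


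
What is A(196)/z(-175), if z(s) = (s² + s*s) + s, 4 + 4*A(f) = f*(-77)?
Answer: -3774/61075 ≈ -0.061793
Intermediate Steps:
A(f) = -1 - 77*f/4 (A(f) = -1 + (f*(-77))/4 = -1 + (-77*f)/4 = -1 - 77*f/4)
z(s) = s + 2*s² (z(s) = (s² + s²) + s = 2*s² + s = s + 2*s²)
A(196)/z(-175) = (-1 - 77/4*196)/((-175*(1 + 2*(-175)))) = (-1 - 3773)/((-175*(1 - 350))) = -3774/((-175*(-349))) = -3774/61075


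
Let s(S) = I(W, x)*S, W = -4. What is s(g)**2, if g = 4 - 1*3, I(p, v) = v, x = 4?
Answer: 16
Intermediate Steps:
g = 1 (g = 4 - 3 = 1)
s(S) = 4*S
s(g)**2 = (4*1)**2 = 4**2 = 16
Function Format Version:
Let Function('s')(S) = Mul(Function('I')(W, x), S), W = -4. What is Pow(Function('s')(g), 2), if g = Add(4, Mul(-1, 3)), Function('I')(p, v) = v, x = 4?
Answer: 16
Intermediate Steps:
g = 1 (g = Add(4, -3) = 1)
Function('s')(S) = Mul(4, S)
Pow(Function('s')(g), 2) = Pow(Mul(4, 1), 2) = Pow(4, 2) = 16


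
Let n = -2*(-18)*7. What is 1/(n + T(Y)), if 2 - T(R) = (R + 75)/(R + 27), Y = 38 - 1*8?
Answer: 19/4791 ≈ 0.0039658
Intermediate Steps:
n = 252 (n = 36*7 = 252)
Y = 30 (Y = 38 - 8 = 30)
T(R) = 2 - (75 + R)/(27 + R) (T(R) = 2 - (R + 75)/(R + 27) = 2 - (75 + R)/(27 + R))
1/(n + T(Y)) = 1/(252 + (-21 + 30)/(27 + 30)) = 1/(252 + 9/57) = 1/(252 + (1/57)*9) = 1/(252 + 3/19) = 1/(4791/19) = 19/4791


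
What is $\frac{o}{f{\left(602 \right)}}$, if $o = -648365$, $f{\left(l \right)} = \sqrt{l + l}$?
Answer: $- \frac{648365 \sqrt{301}}{602} \approx -18686.0$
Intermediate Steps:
$f{\left(l \right)} = \sqrt{2} \sqrt{l}$ ($f{\left(l \right)} = \sqrt{2 l} = \sqrt{2} \sqrt{l}$)
$\frac{o}{f{\left(602 \right)}} = - \frac{648365}{\sqrt{2} \sqrt{602}} = - \frac{648365}{2 \sqrt{301}} = - 648365 \frac{\sqrt{301}}{602} = - \frac{648365 \sqrt{301}}{602}$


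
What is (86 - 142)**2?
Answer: 3136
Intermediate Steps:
(86 - 142)**2 = (-56)**2 = 3136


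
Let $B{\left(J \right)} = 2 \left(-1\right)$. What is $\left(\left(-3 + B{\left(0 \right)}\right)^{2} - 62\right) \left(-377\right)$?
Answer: $13949$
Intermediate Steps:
$B{\left(J \right)} = -2$
$\left(\left(-3 + B{\left(0 \right)}\right)^{2} - 62\right) \left(-377\right) = \left(\left(-3 - 2\right)^{2} - 62\right) \left(-377\right) = \left(\left(-5\right)^{2} - 62\right) \left(-377\right) = \left(25 - 62\right) \left(-377\right) = \left(-37\right) \left(-377\right) = 13949$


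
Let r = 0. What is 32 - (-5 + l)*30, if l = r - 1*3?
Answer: 272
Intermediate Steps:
l = -3 (l = 0 - 1*3 = 0 - 3 = -3)
32 - (-5 + l)*30 = 32 - (-5 - 3)*30 = 32 - 1*(-8)*30 = 32 + 8*30 = 32 + 240 = 272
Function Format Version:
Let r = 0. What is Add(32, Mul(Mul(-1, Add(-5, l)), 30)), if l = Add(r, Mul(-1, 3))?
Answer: 272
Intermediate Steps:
l = -3 (l = Add(0, Mul(-1, 3)) = Add(0, -3) = -3)
Add(32, Mul(Mul(-1, Add(-5, l)), 30)) = Add(32, Mul(Mul(-1, Add(-5, -3)), 30)) = Add(32, Mul(Mul(-1, -8), 30)) = Add(32, Mul(8, 30)) = Add(32, 240) = 272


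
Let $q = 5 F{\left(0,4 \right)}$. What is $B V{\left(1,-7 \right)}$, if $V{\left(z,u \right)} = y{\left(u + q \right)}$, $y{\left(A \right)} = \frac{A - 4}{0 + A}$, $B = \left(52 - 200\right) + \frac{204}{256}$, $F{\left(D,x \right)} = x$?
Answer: $- \frac{84789}{832} \approx -101.91$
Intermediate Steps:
$B = - \frac{9421}{64}$ ($B = -148 + 204 \cdot \frac{1}{256} = -148 + \frac{51}{64} = - \frac{9421}{64} \approx -147.2$)
$q = 20$ ($q = 5 \cdot 4 = 20$)
$y{\left(A \right)} = \frac{-4 + A}{A}$
$V{\left(z,u \right)} = \frac{16 + u}{20 + u}$ ($V{\left(z,u \right)} = \frac{-4 + \left(u + 20\right)}{u + 20} = \frac{-4 + \left(20 + u\right)}{20 + u} = \frac{16 + u}{20 + u}$)
$B V{\left(1,-7 \right)} = - \frac{9421 \frac{16 - 7}{20 - 7}}{64} = - \frac{9421 \cdot \frac{1}{13} \cdot 9}{64} = \left(- \frac{9421}{64}\right) \frac{9}{13} = - \frac{84789}{832}$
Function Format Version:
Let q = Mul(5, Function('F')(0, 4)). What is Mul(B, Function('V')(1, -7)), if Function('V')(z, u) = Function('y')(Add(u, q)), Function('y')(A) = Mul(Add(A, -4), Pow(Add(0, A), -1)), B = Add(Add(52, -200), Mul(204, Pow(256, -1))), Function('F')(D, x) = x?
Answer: Rational(-84789, 832) ≈ -101.91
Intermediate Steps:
B = Rational(-9421, 64) (B = Add(-148, Mul(204, Rational(1, 256))) = Add(-148, Rational(51, 64)) = Rational(-9421, 64) ≈ -147.20)
q = 20 (q = Mul(5, 4) = 20)
Function('y')(A) = Mul(Pow(A, -1), Add(-4, A)) (Function('y')(A) = Mul(Add(-4, A), Pow(A, -1)) = Mul(Pow(A, -1), Add(-4, A)))
Function('V')(z, u) = Mul(Pow(Add(20, u), -1), Add(16, u)) (Function('V')(z, u) = Mul(Pow(Add(u, 20), -1), Add(-4, Add(u, 20))) = Mul(Pow(Add(20, u), -1), Add(-4, Add(20, u))) = Mul(Pow(Add(20, u), -1), Add(16, u)))
Mul(B, Function('V')(1, -7)) = Mul(Rational(-9421, 64), Mul(Pow(Add(20, -7), -1), Add(16, -7))) = Mul(Rational(-9421, 64), Mul(Pow(13, -1), 9)) = Mul(Rational(-9421, 64), Mul(Rational(1, 13), 9)) = Mul(Rational(-9421, 64), Rational(9, 13)) = Rational(-84789, 832)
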